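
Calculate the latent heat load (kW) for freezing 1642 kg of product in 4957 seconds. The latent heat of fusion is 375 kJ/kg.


Q_lat = m * h_fg / t
Q_lat = 1642 * 375 / 4957
Q_lat = 124.22 kW

124.22


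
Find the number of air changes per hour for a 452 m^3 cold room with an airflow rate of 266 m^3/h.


ACH = flow / volume
ACH = 266 / 452
ACH = 0.588

0.588


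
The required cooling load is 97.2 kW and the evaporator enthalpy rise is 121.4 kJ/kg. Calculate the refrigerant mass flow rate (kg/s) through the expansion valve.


m_dot = Q / dh
m_dot = 97.2 / 121.4
m_dot = 0.8007 kg/s

0.8007


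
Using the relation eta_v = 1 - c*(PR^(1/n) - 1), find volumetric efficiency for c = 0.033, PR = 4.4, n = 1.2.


PR^(1/n) = 4.4^(1/1.2) = 3.43724559
eta_v = 1 - 0.033 * (3.43724559 - 1)
eta_v = 0.9196

0.9196


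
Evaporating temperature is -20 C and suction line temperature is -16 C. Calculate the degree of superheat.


Superheat = T_suction - T_evap
Superheat = -16 - (-20)
Superheat = 4 K

4


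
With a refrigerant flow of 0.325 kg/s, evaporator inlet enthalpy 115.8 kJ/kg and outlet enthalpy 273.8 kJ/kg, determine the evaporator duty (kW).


dh = 273.8 - 115.8 = 158.0 kJ/kg
Q_evap = m_dot * dh = 0.325 * 158.0
Q_evap = 51.35 kW

51.35


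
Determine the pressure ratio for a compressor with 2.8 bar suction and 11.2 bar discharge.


PR = P_high / P_low
PR = 11.2 / 2.8
PR = 4.0

4.0


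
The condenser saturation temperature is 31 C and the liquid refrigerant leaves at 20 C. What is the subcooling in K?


Subcooling = T_cond - T_liquid
Subcooling = 31 - 20
Subcooling = 11 K

11


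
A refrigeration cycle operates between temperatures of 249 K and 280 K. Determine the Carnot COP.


dT = 280 - 249 = 31 K
COP_carnot = T_cold / dT = 249 / 31
COP_carnot = 8.032

8.032


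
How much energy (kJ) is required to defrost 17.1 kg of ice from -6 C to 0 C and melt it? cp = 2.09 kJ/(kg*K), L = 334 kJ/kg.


Sensible heat = cp * dT = 2.09 * 6 = 12.54 kJ/kg
Total per kg = 12.54 + 334 = 346.54 kJ/kg
Q = m * total = 17.1 * 346.54
Q = 5925.8 kJ

5925.8


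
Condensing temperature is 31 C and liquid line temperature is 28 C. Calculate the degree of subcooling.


Subcooling = T_cond - T_liquid
Subcooling = 31 - 28
Subcooling = 3 K

3


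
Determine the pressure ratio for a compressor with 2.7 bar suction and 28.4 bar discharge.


PR = P_high / P_low
PR = 28.4 / 2.7
PR = 10.519

10.519


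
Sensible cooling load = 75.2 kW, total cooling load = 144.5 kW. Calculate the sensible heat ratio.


SHR = Q_sensible / Q_total
SHR = 75.2 / 144.5
SHR = 0.52

0.52


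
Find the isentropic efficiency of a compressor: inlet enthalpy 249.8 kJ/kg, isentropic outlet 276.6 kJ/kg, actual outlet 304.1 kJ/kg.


dh_ideal = 276.6 - 249.8 = 26.8 kJ/kg
dh_actual = 304.1 - 249.8 = 54.3 kJ/kg
eta_s = dh_ideal / dh_actual = 26.8 / 54.3
eta_s = 0.4936

0.4936


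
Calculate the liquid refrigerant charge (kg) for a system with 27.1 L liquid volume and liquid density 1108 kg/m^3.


Charge = V * rho / 1000
Charge = 27.1 * 1108 / 1000
Charge = 30.03 kg

30.03


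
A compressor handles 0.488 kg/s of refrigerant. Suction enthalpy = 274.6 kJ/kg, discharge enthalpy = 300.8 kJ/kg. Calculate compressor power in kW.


dh = 300.8 - 274.6 = 26.2 kJ/kg
W = m_dot * dh = 0.488 * 26.2 = 12.79 kW

12.79


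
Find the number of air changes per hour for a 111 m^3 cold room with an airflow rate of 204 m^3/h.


ACH = flow / volume
ACH = 204 / 111
ACH = 1.838

1.838


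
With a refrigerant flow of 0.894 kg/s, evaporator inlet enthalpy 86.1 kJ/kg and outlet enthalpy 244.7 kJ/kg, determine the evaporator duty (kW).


dh = 244.7 - 86.1 = 158.6 kJ/kg
Q_evap = m_dot * dh = 0.894 * 158.6
Q_evap = 141.79 kW

141.79


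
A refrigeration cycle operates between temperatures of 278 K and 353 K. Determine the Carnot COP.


dT = 353 - 278 = 75 K
COP_carnot = T_cold / dT = 278 / 75
COP_carnot = 3.707

3.707


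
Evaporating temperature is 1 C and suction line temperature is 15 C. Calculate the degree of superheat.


Superheat = T_suction - T_evap
Superheat = 15 - (1)
Superheat = 14 K

14


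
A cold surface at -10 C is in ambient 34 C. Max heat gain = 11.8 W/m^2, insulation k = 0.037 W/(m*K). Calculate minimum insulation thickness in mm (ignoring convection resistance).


dT = 34 - (-10) = 44 K
thickness = k * dT / q_max * 1000
thickness = 0.037 * 44 / 11.8 * 1000
thickness = 138.0 mm

138.0


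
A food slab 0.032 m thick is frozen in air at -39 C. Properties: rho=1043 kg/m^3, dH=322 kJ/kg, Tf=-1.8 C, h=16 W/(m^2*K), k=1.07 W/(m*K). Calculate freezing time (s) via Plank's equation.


dT = -1.8 - (-39) = 37.2 K
term1 = a/(2h) = 0.032/(2*16) = 0.001
term2 = a^2/(8k) = 0.032^2/(8*1.07) = 0.0001196261682
t = rho*dH*1000/dT * (term1 + term2)
t = 1043*322*1000/37.2 * (0.001 + 0.0001196261682)
t = 10108 s

10108


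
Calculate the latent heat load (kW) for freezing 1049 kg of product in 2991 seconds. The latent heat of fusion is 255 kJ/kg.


Q_lat = m * h_fg / t
Q_lat = 1049 * 255 / 2991
Q_lat = 89.43 kW

89.43


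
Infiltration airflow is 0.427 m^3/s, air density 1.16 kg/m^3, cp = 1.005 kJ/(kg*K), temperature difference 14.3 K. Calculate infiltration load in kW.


Q = V_dot * rho * cp * dT
Q = 0.427 * 1.16 * 1.005 * 14.3
Q = 7.118 kW

7.118


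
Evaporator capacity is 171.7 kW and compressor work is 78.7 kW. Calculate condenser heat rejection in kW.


Q_cond = Q_evap + W
Q_cond = 171.7 + 78.7
Q_cond = 250.4 kW

250.4


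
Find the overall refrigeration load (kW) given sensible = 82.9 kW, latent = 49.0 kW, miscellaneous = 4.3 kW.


Q_total = Q_s + Q_l + Q_misc
Q_total = 82.9 + 49.0 + 4.3
Q_total = 136.2 kW

136.2


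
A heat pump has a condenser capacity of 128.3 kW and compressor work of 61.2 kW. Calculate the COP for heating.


COP_hp = Q_cond / W
COP_hp = 128.3 / 61.2
COP_hp = 2.096

2.096


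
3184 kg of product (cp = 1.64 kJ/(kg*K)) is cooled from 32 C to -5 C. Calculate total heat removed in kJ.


dT = 32 - (-5) = 37 K
Q = m * cp * dT = 3184 * 1.64 * 37
Q = 193205 kJ

193205


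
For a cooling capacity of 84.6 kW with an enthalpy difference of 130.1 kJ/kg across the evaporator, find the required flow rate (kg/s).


m_dot = Q / dh
m_dot = 84.6 / 130.1
m_dot = 0.6503 kg/s

0.6503


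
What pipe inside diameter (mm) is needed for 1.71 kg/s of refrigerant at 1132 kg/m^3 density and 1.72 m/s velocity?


A = m_dot / (rho * v) = 1.71 / (1132 * 1.72) = 0.0008782562248 m^2
d = sqrt(4*A/pi) * 1000
d = 33.4 mm

33.4


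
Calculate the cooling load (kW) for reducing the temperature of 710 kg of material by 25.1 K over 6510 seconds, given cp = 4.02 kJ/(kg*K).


Q = m * cp * dT / t
Q = 710 * 4.02 * 25.1 / 6510
Q = 11.005 kW

11.005


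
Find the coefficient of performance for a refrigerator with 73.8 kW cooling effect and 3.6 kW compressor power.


COP = Q_evap / W
COP = 73.8 / 3.6
COP = 20.5

20.5


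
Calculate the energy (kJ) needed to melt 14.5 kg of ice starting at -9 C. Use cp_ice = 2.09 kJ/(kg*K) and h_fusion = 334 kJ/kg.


Sensible heat = cp * dT = 2.09 * 9 = 18.81 kJ/kg
Total per kg = 18.81 + 334 = 352.81 kJ/kg
Q = m * total = 14.5 * 352.81
Q = 5115.7 kJ

5115.7


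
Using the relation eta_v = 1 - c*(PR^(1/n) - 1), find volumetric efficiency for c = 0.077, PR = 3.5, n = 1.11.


PR^(1/n) = 3.5^(1/1.11) = 3.09137287
eta_v = 1 - 0.077 * (3.09137287 - 1)
eta_v = 0.839

0.839


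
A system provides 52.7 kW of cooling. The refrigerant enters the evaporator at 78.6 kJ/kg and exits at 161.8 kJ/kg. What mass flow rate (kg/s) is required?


dh = 161.8 - 78.6 = 83.2 kJ/kg
m_dot = Q / dh = 52.7 / 83.2 = 0.6334 kg/s

0.6334


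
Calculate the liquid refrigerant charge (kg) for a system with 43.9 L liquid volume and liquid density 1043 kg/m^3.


Charge = V * rho / 1000
Charge = 43.9 * 1043 / 1000
Charge = 45.79 kg

45.79


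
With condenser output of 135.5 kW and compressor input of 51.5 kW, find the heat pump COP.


COP_hp = Q_cond / W
COP_hp = 135.5 / 51.5
COP_hp = 2.631

2.631


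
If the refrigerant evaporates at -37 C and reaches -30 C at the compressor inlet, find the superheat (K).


Superheat = T_suction - T_evap
Superheat = -30 - (-37)
Superheat = 7 K

7


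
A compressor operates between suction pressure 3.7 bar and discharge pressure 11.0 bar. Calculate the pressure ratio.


PR = P_high / P_low
PR = 11.0 / 3.7
PR = 2.973

2.973


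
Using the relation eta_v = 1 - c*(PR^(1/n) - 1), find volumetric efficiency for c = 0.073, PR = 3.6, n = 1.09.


PR^(1/n) = 3.6^(1/1.09) = 3.23868915
eta_v = 1 - 0.073 * (3.23868915 - 1)
eta_v = 0.8366

0.8366


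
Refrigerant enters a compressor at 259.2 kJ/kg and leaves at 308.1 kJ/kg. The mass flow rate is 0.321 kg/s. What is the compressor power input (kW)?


dh = 308.1 - 259.2 = 48.9 kJ/kg
W = m_dot * dh = 0.321 * 48.9 = 15.7 kW

15.7


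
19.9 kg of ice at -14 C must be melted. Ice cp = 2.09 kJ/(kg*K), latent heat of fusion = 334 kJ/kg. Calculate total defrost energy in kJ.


Sensible heat = cp * dT = 2.09 * 14 = 29.26 kJ/kg
Total per kg = 29.26 + 334 = 363.26 kJ/kg
Q = m * total = 19.9 * 363.26
Q = 7228.9 kJ

7228.9


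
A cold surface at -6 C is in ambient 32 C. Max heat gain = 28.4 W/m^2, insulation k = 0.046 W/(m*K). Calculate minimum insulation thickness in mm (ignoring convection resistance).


dT = 32 - (-6) = 38 K
thickness = k * dT / q_max * 1000
thickness = 0.046 * 38 / 28.4 * 1000
thickness = 61.5 mm

61.5


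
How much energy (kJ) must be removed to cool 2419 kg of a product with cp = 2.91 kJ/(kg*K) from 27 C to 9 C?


dT = 27 - (9) = 18 K
Q = m * cp * dT = 2419 * 2.91 * 18
Q = 126707 kJ

126707


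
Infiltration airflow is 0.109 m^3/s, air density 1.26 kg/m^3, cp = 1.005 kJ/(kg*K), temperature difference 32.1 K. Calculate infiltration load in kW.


Q = V_dot * rho * cp * dT
Q = 0.109 * 1.26 * 1.005 * 32.1
Q = 4.431 kW

4.431


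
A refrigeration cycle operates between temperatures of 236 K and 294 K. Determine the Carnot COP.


dT = 294 - 236 = 58 K
COP_carnot = T_cold / dT = 236 / 58
COP_carnot = 4.069

4.069


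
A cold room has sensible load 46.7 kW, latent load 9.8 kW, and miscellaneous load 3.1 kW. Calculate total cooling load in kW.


Q_total = Q_s + Q_l + Q_misc
Q_total = 46.7 + 9.8 + 3.1
Q_total = 59.6 kW

59.6


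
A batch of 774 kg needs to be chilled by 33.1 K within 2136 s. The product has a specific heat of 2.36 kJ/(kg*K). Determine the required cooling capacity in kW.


Q = m * cp * dT / t
Q = 774 * 2.36 * 33.1 / 2136
Q = 28.306 kW

28.306


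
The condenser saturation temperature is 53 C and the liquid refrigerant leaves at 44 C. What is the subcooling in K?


Subcooling = T_cond - T_liquid
Subcooling = 53 - 44
Subcooling = 9 K

9


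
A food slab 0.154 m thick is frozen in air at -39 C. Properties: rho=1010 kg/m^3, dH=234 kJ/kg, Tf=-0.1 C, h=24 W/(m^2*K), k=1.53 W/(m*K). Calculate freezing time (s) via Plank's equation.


dT = -0.1 - (-39) = 38.9 K
term1 = a/(2h) = 0.154/(2*24) = 0.003208333333
term2 = a^2/(8k) = 0.154^2/(8*1.53) = 0.001937581699
t = rho*dH*1000/dT * (term1 + term2)
t = 1010*234*1000/38.9 * (0.003208333333 + 0.001937581699)
t = 31264 s

31264


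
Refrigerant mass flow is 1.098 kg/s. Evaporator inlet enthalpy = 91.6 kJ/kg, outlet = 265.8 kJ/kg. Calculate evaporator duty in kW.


dh = 265.8 - 91.6 = 174.2 kJ/kg
Q_evap = m_dot * dh = 1.098 * 174.2
Q_evap = 191.27 kW

191.27


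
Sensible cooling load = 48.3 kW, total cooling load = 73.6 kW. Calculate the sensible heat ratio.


SHR = Q_sensible / Q_total
SHR = 48.3 / 73.6
SHR = 0.656

0.656


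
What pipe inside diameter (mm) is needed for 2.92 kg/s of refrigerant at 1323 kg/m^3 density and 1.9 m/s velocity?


A = m_dot / (rho * v) = 2.92 / (1323 * 1.9) = 0.001161634244 m^2
d = sqrt(4*A/pi) * 1000
d = 38.5 mm

38.5


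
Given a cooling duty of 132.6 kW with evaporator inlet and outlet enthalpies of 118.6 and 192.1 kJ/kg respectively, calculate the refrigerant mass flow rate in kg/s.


dh = 192.1 - 118.6 = 73.5 kJ/kg
m_dot = Q / dh = 132.6 / 73.5 = 1.8041 kg/s

1.8041


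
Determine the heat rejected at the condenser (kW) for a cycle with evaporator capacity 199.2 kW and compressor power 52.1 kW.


Q_cond = Q_evap + W
Q_cond = 199.2 + 52.1
Q_cond = 251.3 kW

251.3


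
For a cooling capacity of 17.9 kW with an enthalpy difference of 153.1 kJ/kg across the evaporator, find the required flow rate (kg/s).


m_dot = Q / dh
m_dot = 17.9 / 153.1
m_dot = 0.1169 kg/s

0.1169


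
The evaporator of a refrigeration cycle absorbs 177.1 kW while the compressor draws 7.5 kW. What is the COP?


COP = Q_evap / W
COP = 177.1 / 7.5
COP = 23.613

23.613


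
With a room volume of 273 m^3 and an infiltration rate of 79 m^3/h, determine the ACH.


ACH = flow / volume
ACH = 79 / 273
ACH = 0.289

0.289


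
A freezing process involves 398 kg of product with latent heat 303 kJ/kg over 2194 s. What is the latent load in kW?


Q_lat = m * h_fg / t
Q_lat = 398 * 303 / 2194
Q_lat = 54.97 kW

54.97


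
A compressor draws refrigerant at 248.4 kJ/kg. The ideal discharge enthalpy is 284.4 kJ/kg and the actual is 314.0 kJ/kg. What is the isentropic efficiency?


dh_ideal = 284.4 - 248.4 = 36.0 kJ/kg
dh_actual = 314.0 - 248.4 = 65.6 kJ/kg
eta_s = dh_ideal / dh_actual = 36.0 / 65.6
eta_s = 0.5488

0.5488


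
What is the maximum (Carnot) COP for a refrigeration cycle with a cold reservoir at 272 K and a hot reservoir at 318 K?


dT = 318 - 272 = 46 K
COP_carnot = T_cold / dT = 272 / 46
COP_carnot = 5.913

5.913


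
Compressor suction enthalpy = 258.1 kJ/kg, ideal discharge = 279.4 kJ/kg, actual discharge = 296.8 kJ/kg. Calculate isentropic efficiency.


dh_ideal = 279.4 - 258.1 = 21.3 kJ/kg
dh_actual = 296.8 - 258.1 = 38.7 kJ/kg
eta_s = dh_ideal / dh_actual = 21.3 / 38.7
eta_s = 0.5504

0.5504


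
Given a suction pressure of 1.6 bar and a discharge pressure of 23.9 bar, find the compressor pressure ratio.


PR = P_high / P_low
PR = 23.9 / 1.6
PR = 14.938

14.938


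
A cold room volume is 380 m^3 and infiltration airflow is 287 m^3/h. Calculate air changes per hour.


ACH = flow / volume
ACH = 287 / 380
ACH = 0.755

0.755


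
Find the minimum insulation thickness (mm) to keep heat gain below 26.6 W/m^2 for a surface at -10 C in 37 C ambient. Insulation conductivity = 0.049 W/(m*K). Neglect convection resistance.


dT = 37 - (-10) = 47 K
thickness = k * dT / q_max * 1000
thickness = 0.049 * 47 / 26.6 * 1000
thickness = 86.6 mm

86.6


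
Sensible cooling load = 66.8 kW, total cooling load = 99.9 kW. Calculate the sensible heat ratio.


SHR = Q_sensible / Q_total
SHR = 66.8 / 99.9
SHR = 0.669

0.669


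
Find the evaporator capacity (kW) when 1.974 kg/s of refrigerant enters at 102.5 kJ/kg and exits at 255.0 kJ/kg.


dh = 255.0 - 102.5 = 152.5 kJ/kg
Q_evap = m_dot * dh = 1.974 * 152.5
Q_evap = 301.04 kW

301.04


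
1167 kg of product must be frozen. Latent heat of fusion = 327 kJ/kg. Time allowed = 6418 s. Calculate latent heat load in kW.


Q_lat = m * h_fg / t
Q_lat = 1167 * 327 / 6418
Q_lat = 59.46 kW

59.46


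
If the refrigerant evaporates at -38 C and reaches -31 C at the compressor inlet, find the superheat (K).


Superheat = T_suction - T_evap
Superheat = -31 - (-38)
Superheat = 7 K

7


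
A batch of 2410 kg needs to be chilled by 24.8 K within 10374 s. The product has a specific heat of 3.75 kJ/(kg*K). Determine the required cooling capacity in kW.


Q = m * cp * dT / t
Q = 2410 * 3.75 * 24.8 / 10374
Q = 21.605 kW

21.605


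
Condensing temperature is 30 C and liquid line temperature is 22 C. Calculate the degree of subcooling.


Subcooling = T_cond - T_liquid
Subcooling = 30 - 22
Subcooling = 8 K

8


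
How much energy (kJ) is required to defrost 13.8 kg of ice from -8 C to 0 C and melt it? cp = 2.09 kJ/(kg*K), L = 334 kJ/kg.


Sensible heat = cp * dT = 2.09 * 8 = 16.72 kJ/kg
Total per kg = 16.72 + 334 = 350.72 kJ/kg
Q = m * total = 13.8 * 350.72
Q = 4839.9 kJ

4839.9


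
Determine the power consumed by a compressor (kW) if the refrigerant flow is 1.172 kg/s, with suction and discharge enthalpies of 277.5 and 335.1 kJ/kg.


dh = 335.1 - 277.5 = 57.6 kJ/kg
W = m_dot * dh = 1.172 * 57.6 = 67.51 kW

67.51


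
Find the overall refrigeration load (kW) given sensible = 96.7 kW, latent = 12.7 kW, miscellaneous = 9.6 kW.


Q_total = Q_s + Q_l + Q_misc
Q_total = 96.7 + 12.7 + 9.6
Q_total = 119.0 kW

119.0


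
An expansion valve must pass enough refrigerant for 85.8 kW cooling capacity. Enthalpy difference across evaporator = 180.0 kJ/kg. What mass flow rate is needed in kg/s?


m_dot = Q / dh
m_dot = 85.8 / 180.0
m_dot = 0.4767 kg/s

0.4767


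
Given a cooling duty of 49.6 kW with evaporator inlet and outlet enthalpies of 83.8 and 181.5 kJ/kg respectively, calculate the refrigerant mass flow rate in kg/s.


dh = 181.5 - 83.8 = 97.7 kJ/kg
m_dot = Q / dh = 49.6 / 97.7 = 0.5077 kg/s

0.5077


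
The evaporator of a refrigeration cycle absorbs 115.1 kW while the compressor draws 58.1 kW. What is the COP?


COP = Q_evap / W
COP = 115.1 / 58.1
COP = 1.981

1.981


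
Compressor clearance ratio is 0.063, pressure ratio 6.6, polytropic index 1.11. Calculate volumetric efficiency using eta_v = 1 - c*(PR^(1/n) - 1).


PR^(1/n) = 6.6^(1/1.11) = 5.47429088
eta_v = 1 - 0.063 * (5.47429088 - 1)
eta_v = 0.7181

0.7181


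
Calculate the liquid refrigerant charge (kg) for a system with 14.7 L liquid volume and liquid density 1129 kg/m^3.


Charge = V * rho / 1000
Charge = 14.7 * 1129 / 1000
Charge = 16.6 kg

16.6


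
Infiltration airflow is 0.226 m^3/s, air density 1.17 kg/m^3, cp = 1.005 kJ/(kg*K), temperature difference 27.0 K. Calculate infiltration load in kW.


Q = V_dot * rho * cp * dT
Q = 0.226 * 1.17 * 1.005 * 27.0
Q = 7.175 kW

7.175


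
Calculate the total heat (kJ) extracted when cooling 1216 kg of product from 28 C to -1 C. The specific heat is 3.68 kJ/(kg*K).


dT = 28 - (-1) = 29 K
Q = m * cp * dT = 1216 * 3.68 * 29
Q = 129772 kJ

129772


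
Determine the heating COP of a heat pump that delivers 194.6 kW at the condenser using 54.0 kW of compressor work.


COP_hp = Q_cond / W
COP_hp = 194.6 / 54.0
COP_hp = 3.604

3.604


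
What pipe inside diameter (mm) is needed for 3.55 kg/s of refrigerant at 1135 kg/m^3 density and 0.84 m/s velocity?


A = m_dot / (rho * v) = 3.55 / (1135 * 0.84) = 0.003723515838 m^2
d = sqrt(4*A/pi) * 1000
d = 68.9 mm

68.9


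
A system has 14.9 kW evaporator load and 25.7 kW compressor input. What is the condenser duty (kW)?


Q_cond = Q_evap + W
Q_cond = 14.9 + 25.7
Q_cond = 40.6 kW

40.6


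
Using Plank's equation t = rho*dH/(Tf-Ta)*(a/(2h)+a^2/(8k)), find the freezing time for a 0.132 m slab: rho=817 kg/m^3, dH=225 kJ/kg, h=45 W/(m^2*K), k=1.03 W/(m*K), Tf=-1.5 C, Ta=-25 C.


dT = -1.5 - (-25) = 23.5 K
term1 = a/(2h) = 0.132/(2*45) = 0.001466666667
term2 = a^2/(8k) = 0.132^2/(8*1.03) = 0.002114563107
t = rho*dH*1000/dT * (term1 + term2)
t = 817*225*1000/23.5 * (0.001466666667 + 0.002114563107)
t = 28014 s

28014


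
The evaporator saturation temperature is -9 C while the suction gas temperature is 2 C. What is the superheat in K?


Superheat = T_suction - T_evap
Superheat = 2 - (-9)
Superheat = 11 K

11


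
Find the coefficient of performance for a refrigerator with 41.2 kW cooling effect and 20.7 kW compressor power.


COP = Q_evap / W
COP = 41.2 / 20.7
COP = 1.99

1.99


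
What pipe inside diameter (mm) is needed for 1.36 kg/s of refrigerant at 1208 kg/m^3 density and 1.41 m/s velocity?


A = m_dot / (rho * v) = 1.36 / (1208 * 1.41) = 0.000798459443 m^2
d = sqrt(4*A/pi) * 1000
d = 31.9 mm

31.9


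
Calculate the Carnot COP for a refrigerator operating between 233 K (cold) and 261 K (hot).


dT = 261 - 233 = 28 K
COP_carnot = T_cold / dT = 233 / 28
COP_carnot = 8.321

8.321


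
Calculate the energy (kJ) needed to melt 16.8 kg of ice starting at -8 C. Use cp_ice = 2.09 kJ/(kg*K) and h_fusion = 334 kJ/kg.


Sensible heat = cp * dT = 2.09 * 8 = 16.72 kJ/kg
Total per kg = 16.72 + 334 = 350.72 kJ/kg
Q = m * total = 16.8 * 350.72
Q = 5892.1 kJ

5892.1


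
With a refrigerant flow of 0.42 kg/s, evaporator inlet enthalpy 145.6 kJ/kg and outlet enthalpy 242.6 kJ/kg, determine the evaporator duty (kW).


dh = 242.6 - 145.6 = 97.0 kJ/kg
Q_evap = m_dot * dh = 0.42 * 97.0
Q_evap = 40.74 kW

40.74


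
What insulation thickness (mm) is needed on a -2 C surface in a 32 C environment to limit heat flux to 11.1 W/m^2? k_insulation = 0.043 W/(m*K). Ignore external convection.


dT = 32 - (-2) = 34 K
thickness = k * dT / q_max * 1000
thickness = 0.043 * 34 / 11.1 * 1000
thickness = 131.7 mm

131.7


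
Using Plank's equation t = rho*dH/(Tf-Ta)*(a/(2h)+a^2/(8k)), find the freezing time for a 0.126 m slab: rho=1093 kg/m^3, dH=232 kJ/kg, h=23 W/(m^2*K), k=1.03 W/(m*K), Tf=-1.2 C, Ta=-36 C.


dT = -1.2 - (-36) = 34.8 K
term1 = a/(2h) = 0.126/(2*23) = 0.002739130435
term2 = a^2/(8k) = 0.126^2/(8*1.03) = 0.001926699029
t = rho*dH*1000/dT * (term1 + term2)
t = 1093*232*1000/34.8 * (0.002739130435 + 0.001926699029)
t = 33998 s

33998


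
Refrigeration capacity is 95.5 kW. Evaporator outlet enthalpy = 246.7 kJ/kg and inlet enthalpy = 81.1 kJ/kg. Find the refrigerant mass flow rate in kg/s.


dh = 246.7 - 81.1 = 165.6 kJ/kg
m_dot = Q / dh = 95.5 / 165.6 = 0.5767 kg/s

0.5767


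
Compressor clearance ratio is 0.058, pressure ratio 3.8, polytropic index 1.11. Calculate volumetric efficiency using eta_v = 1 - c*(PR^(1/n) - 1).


PR^(1/n) = 3.8^(1/1.11) = 3.32910555
eta_v = 1 - 0.058 * (3.32910555 - 1)
eta_v = 0.8649

0.8649


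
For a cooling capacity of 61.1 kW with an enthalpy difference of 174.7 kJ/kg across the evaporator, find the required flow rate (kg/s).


m_dot = Q / dh
m_dot = 61.1 / 174.7
m_dot = 0.3497 kg/s

0.3497


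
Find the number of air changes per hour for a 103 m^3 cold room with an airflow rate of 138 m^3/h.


ACH = flow / volume
ACH = 138 / 103
ACH = 1.34

1.34


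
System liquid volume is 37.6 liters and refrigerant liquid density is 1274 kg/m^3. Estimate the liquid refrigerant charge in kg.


Charge = V * rho / 1000
Charge = 37.6 * 1274 / 1000
Charge = 47.9 kg

47.9


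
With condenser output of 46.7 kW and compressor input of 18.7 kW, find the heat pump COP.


COP_hp = Q_cond / W
COP_hp = 46.7 / 18.7
COP_hp = 2.497

2.497


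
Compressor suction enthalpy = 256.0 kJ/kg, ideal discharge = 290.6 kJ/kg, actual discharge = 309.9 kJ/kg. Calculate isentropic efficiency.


dh_ideal = 290.6 - 256.0 = 34.6 kJ/kg
dh_actual = 309.9 - 256.0 = 53.9 kJ/kg
eta_s = dh_ideal / dh_actual = 34.6 / 53.9
eta_s = 0.6419

0.6419


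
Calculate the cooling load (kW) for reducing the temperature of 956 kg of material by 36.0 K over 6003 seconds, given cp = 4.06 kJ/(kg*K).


Q = m * cp * dT / t
Q = 956 * 4.06 * 36.0 / 6003
Q = 23.277 kW

23.277


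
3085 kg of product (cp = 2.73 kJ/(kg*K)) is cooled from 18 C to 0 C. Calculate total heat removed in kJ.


dT = 18 - (0) = 18 K
Q = m * cp * dT = 3085 * 2.73 * 18
Q = 151597 kJ

151597


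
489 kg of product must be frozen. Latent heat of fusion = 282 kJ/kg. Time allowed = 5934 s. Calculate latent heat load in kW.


Q_lat = m * h_fg / t
Q_lat = 489 * 282 / 5934
Q_lat = 23.24 kW

23.24


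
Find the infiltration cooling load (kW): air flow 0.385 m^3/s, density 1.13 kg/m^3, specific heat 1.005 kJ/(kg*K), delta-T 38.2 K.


Q = V_dot * rho * cp * dT
Q = 0.385 * 1.13 * 1.005 * 38.2
Q = 16.702 kW

16.702


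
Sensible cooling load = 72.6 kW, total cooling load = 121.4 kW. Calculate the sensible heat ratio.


SHR = Q_sensible / Q_total
SHR = 72.6 / 121.4
SHR = 0.598

0.598


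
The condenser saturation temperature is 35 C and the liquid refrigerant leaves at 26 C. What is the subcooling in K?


Subcooling = T_cond - T_liquid
Subcooling = 35 - 26
Subcooling = 9 K

9


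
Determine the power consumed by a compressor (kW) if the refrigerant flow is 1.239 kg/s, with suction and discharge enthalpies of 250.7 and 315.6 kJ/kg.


dh = 315.6 - 250.7 = 64.9 kJ/kg
W = m_dot * dh = 1.239 * 64.9 = 80.41 kW

80.41


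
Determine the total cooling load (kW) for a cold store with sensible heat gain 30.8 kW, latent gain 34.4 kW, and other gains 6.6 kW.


Q_total = Q_s + Q_l + Q_misc
Q_total = 30.8 + 34.4 + 6.6
Q_total = 71.8 kW

71.8


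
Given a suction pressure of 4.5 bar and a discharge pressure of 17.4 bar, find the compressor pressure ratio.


PR = P_high / P_low
PR = 17.4 / 4.5
PR = 3.867

3.867


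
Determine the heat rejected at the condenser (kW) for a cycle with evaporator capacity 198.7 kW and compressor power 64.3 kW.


Q_cond = Q_evap + W
Q_cond = 198.7 + 64.3
Q_cond = 263.0 kW

263.0


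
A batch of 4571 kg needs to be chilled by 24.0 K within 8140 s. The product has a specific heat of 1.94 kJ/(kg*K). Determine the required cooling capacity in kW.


Q = m * cp * dT / t
Q = 4571 * 1.94 * 24.0 / 8140
Q = 26.146 kW

26.146


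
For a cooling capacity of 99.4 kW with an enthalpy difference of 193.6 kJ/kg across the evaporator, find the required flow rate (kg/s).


m_dot = Q / dh
m_dot = 99.4 / 193.6
m_dot = 0.5134 kg/s

0.5134


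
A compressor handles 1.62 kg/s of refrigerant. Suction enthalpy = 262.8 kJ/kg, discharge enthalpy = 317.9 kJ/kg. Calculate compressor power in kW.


dh = 317.9 - 262.8 = 55.1 kJ/kg
W = m_dot * dh = 1.62 * 55.1 = 89.26 kW

89.26


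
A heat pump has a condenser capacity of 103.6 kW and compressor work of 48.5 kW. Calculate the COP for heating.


COP_hp = Q_cond / W
COP_hp = 103.6 / 48.5
COP_hp = 2.136

2.136


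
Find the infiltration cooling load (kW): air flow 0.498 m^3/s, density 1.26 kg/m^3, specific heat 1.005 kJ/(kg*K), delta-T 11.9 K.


Q = V_dot * rho * cp * dT
Q = 0.498 * 1.26 * 1.005 * 11.9
Q = 7.504 kW

7.504


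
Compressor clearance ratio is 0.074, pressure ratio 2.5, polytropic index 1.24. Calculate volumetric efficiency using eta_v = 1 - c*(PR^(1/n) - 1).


PR^(1/n) = 2.5^(1/1.24) = 2.09372367
eta_v = 1 - 0.074 * (2.09372367 - 1)
eta_v = 0.9191

0.9191


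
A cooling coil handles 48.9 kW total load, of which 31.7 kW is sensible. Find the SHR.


SHR = Q_sensible / Q_total
SHR = 31.7 / 48.9
SHR = 0.648

0.648


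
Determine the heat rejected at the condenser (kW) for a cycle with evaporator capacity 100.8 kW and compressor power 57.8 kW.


Q_cond = Q_evap + W
Q_cond = 100.8 + 57.8
Q_cond = 158.6 kW

158.6


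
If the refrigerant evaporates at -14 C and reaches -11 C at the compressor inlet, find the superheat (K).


Superheat = T_suction - T_evap
Superheat = -11 - (-14)
Superheat = 3 K

3


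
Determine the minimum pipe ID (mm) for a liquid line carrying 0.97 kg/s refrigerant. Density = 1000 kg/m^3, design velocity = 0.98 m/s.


A = m_dot / (rho * v) = 0.97 / (1000 * 0.98) = 0.0009897959184 m^2
d = sqrt(4*A/pi) * 1000
d = 35.5 mm

35.5


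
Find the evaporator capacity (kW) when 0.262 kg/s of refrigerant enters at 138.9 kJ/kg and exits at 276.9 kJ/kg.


dh = 276.9 - 138.9 = 138.0 kJ/kg
Q_evap = m_dot * dh = 0.262 * 138.0
Q_evap = 36.16 kW

36.16


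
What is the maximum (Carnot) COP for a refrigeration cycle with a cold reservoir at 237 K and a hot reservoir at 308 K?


dT = 308 - 237 = 71 K
COP_carnot = T_cold / dT = 237 / 71
COP_carnot = 3.338

3.338


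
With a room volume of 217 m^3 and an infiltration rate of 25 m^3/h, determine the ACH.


ACH = flow / volume
ACH = 25 / 217
ACH = 0.115

0.115


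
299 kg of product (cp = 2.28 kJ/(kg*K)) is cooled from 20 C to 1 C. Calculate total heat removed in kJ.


dT = 20 - (1) = 19 K
Q = m * cp * dT = 299 * 2.28 * 19
Q = 12953 kJ

12953


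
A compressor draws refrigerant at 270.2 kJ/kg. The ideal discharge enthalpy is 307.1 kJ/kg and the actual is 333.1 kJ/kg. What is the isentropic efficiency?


dh_ideal = 307.1 - 270.2 = 36.9 kJ/kg
dh_actual = 333.1 - 270.2 = 62.9 kJ/kg
eta_s = dh_ideal / dh_actual = 36.9 / 62.9
eta_s = 0.5866

0.5866


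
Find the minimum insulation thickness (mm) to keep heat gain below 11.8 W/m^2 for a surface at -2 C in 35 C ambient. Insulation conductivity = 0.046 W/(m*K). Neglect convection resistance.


dT = 35 - (-2) = 37 K
thickness = k * dT / q_max * 1000
thickness = 0.046 * 37 / 11.8 * 1000
thickness = 144.2 mm

144.2


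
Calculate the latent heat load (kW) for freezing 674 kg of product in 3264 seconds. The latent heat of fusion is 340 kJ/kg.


Q_lat = m * h_fg / t
Q_lat = 674 * 340 / 3264
Q_lat = 70.21 kW

70.21


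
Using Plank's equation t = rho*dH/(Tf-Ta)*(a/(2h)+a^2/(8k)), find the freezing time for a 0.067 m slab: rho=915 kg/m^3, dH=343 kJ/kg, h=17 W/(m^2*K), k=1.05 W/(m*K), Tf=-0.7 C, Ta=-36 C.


dT = -0.7 - (-36) = 35.3 K
term1 = a/(2h) = 0.067/(2*17) = 0.001970588235
term2 = a^2/(8k) = 0.067^2/(8*1.05) = 0.0005344047619
t = rho*dH*1000/dT * (term1 + term2)
t = 915*343*1000/35.3 * (0.001970588235 + 0.0005344047619)
t = 22271 s

22271


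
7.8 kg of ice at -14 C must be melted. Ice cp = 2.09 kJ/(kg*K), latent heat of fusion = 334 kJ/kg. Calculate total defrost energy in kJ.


Sensible heat = cp * dT = 2.09 * 14 = 29.26 kJ/kg
Total per kg = 29.26 + 334 = 363.26 kJ/kg
Q = m * total = 7.8 * 363.26
Q = 2833.4 kJ

2833.4


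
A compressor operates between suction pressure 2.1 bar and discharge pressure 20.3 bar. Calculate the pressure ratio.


PR = P_high / P_low
PR = 20.3 / 2.1
PR = 9.667

9.667


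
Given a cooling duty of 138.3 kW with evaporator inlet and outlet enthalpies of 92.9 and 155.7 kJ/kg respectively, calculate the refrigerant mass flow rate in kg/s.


dh = 155.7 - 92.9 = 62.8 kJ/kg
m_dot = Q / dh = 138.3 / 62.8 = 2.2022 kg/s

2.2022


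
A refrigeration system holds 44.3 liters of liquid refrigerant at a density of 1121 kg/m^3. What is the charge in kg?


Charge = V * rho / 1000
Charge = 44.3 * 1121 / 1000
Charge = 49.66 kg

49.66


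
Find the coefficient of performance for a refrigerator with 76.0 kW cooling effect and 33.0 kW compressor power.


COP = Q_evap / W
COP = 76.0 / 33.0
COP = 2.303

2.303


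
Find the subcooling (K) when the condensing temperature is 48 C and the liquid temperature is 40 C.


Subcooling = T_cond - T_liquid
Subcooling = 48 - 40
Subcooling = 8 K

8


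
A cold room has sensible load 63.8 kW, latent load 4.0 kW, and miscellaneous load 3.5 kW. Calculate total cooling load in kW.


Q_total = Q_s + Q_l + Q_misc
Q_total = 63.8 + 4.0 + 3.5
Q_total = 71.3 kW

71.3


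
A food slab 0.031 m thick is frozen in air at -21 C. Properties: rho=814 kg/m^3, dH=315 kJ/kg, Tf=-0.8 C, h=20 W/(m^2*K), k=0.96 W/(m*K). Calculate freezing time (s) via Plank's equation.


dT = -0.8 - (-21) = 20.2 K
term1 = a/(2h) = 0.031/(2*20) = 0.000775
term2 = a^2/(8k) = 0.031^2/(8*0.96) = 0.0001251302083
t = rho*dH*1000/dT * (term1 + term2)
t = 814*315*1000/20.2 * (0.000775 + 0.0001251302083)
t = 11426 s

11426


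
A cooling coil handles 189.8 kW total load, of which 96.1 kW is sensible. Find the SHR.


SHR = Q_sensible / Q_total
SHR = 96.1 / 189.8
SHR = 0.506

0.506


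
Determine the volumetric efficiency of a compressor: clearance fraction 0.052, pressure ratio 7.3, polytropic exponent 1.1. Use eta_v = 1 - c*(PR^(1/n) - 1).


PR^(1/n) = 7.3^(1/1.1) = 6.09310923
eta_v = 1 - 0.052 * (6.09310923 - 1)
eta_v = 0.7352

0.7352


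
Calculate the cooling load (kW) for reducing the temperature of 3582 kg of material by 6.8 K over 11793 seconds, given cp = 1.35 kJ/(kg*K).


Q = m * cp * dT / t
Q = 3582 * 1.35 * 6.8 / 11793
Q = 2.788 kW

2.788


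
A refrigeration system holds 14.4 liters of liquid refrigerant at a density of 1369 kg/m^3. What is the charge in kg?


Charge = V * rho / 1000
Charge = 14.4 * 1369 / 1000
Charge = 19.71 kg

19.71


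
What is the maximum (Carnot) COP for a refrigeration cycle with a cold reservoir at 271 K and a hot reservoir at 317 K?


dT = 317 - 271 = 46 K
COP_carnot = T_cold / dT = 271 / 46
COP_carnot = 5.891

5.891


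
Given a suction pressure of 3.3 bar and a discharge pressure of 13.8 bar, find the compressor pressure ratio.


PR = P_high / P_low
PR = 13.8 / 3.3
PR = 4.182

4.182


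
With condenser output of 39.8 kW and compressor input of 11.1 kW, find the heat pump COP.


COP_hp = Q_cond / W
COP_hp = 39.8 / 11.1
COP_hp = 3.586

3.586


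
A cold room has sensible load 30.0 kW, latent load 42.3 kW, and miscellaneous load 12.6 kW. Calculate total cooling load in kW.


Q_total = Q_s + Q_l + Q_misc
Q_total = 30.0 + 42.3 + 12.6
Q_total = 84.9 kW

84.9


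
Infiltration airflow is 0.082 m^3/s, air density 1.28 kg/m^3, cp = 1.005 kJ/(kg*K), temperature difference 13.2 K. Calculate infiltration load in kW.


Q = V_dot * rho * cp * dT
Q = 0.082 * 1.28 * 1.005 * 13.2
Q = 1.392 kW

1.392


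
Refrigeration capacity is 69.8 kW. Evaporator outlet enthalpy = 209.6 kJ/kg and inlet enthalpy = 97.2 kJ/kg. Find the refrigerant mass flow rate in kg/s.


dh = 209.6 - 97.2 = 112.4 kJ/kg
m_dot = Q / dh = 69.8 / 112.4 = 0.621 kg/s

0.621


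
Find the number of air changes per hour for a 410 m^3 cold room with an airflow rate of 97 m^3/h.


ACH = flow / volume
ACH = 97 / 410
ACH = 0.237

0.237


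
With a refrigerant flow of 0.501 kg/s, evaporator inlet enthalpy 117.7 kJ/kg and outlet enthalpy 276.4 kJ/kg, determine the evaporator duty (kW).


dh = 276.4 - 117.7 = 158.7 kJ/kg
Q_evap = m_dot * dh = 0.501 * 158.7
Q_evap = 79.51 kW

79.51


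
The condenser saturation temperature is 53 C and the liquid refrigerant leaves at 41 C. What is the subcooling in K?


Subcooling = T_cond - T_liquid
Subcooling = 53 - 41
Subcooling = 12 K

12


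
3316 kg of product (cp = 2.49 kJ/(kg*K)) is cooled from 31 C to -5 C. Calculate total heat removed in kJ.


dT = 31 - (-5) = 36 K
Q = m * cp * dT = 3316 * 2.49 * 36
Q = 297246 kJ

297246


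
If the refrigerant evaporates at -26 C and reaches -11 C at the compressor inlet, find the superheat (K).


Superheat = T_suction - T_evap
Superheat = -11 - (-26)
Superheat = 15 K

15


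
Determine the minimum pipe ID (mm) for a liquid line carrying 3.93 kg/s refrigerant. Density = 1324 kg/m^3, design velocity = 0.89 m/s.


A = m_dot / (rho * v) = 3.93 / (1324 * 0.89) = 0.003335143759 m^2
d = sqrt(4*A/pi) * 1000
d = 65.2 mm

65.2


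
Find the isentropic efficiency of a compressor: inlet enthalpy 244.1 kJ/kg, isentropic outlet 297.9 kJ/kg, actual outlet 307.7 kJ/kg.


dh_ideal = 297.9 - 244.1 = 53.8 kJ/kg
dh_actual = 307.7 - 244.1 = 63.6 kJ/kg
eta_s = dh_ideal / dh_actual = 53.8 / 63.6
eta_s = 0.8459

0.8459


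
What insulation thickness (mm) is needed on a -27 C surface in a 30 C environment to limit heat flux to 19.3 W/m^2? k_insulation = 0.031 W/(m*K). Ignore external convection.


dT = 30 - (-27) = 57 K
thickness = k * dT / q_max * 1000
thickness = 0.031 * 57 / 19.3 * 1000
thickness = 91.6 mm

91.6


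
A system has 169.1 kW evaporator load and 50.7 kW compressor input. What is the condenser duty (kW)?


Q_cond = Q_evap + W
Q_cond = 169.1 + 50.7
Q_cond = 219.8 kW

219.8


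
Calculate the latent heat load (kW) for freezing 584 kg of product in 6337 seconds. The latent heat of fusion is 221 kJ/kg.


Q_lat = m * h_fg / t
Q_lat = 584 * 221 / 6337
Q_lat = 20.37 kW

20.37


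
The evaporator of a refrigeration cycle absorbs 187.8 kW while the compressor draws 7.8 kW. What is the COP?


COP = Q_evap / W
COP = 187.8 / 7.8
COP = 24.077

24.077


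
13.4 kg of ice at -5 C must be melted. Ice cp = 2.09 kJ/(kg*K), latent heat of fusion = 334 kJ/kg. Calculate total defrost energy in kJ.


Sensible heat = cp * dT = 2.09 * 5 = 10.45 kJ/kg
Total per kg = 10.45 + 334 = 344.45 kJ/kg
Q = m * total = 13.4 * 344.45
Q = 4615.6 kJ

4615.6


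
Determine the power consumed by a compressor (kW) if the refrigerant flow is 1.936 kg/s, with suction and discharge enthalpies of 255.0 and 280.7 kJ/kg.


dh = 280.7 - 255.0 = 25.7 kJ/kg
W = m_dot * dh = 1.936 * 25.7 = 49.76 kW

49.76


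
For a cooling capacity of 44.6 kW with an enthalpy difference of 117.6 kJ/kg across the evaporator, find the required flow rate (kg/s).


m_dot = Q / dh
m_dot = 44.6 / 117.6
m_dot = 0.3793 kg/s

0.3793


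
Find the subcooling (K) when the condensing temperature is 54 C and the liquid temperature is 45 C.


Subcooling = T_cond - T_liquid
Subcooling = 54 - 45
Subcooling = 9 K

9


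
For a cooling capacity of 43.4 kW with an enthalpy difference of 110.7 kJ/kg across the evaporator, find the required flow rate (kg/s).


m_dot = Q / dh
m_dot = 43.4 / 110.7
m_dot = 0.3921 kg/s

0.3921


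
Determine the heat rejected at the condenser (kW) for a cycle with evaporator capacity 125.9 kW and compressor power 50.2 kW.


Q_cond = Q_evap + W
Q_cond = 125.9 + 50.2
Q_cond = 176.1 kW

176.1


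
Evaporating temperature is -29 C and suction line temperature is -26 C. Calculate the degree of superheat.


Superheat = T_suction - T_evap
Superheat = -26 - (-29)
Superheat = 3 K

3


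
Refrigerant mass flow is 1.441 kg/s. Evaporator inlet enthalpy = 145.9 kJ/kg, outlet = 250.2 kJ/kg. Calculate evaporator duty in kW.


dh = 250.2 - 145.9 = 104.3 kJ/kg
Q_evap = m_dot * dh = 1.441 * 104.3
Q_evap = 150.3 kW

150.3


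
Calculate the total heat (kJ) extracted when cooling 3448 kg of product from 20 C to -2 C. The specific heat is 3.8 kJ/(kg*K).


dT = 20 - (-2) = 22 K
Q = m * cp * dT = 3448 * 3.8 * 22
Q = 288253 kJ

288253


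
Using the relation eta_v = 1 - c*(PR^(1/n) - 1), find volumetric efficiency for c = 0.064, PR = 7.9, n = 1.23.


PR^(1/n) = 7.9^(1/1.23) = 5.36757502
eta_v = 1 - 0.064 * (5.36757502 - 1)
eta_v = 0.7205

0.7205


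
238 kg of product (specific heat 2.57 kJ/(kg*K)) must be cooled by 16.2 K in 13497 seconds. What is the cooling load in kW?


Q = m * cp * dT / t
Q = 238 * 2.57 * 16.2 / 13497
Q = 0.734 kW

0.734


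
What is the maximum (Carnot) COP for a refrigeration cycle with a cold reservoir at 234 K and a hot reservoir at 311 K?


dT = 311 - 234 = 77 K
COP_carnot = T_cold / dT = 234 / 77
COP_carnot = 3.039

3.039


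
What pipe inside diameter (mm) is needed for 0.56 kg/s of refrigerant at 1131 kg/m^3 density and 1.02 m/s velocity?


A = m_dot / (rho * v) = 0.56 / (1131 * 1.02) = 0.0004854284773 m^2
d = sqrt(4*A/pi) * 1000
d = 24.9 mm

24.9


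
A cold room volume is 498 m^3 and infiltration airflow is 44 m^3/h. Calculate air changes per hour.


ACH = flow / volume
ACH = 44 / 498
ACH = 0.088

0.088


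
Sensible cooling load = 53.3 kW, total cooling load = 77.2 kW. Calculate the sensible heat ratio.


SHR = Q_sensible / Q_total
SHR = 53.3 / 77.2
SHR = 0.69

0.69


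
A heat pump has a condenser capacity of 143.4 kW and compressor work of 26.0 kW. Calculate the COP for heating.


COP_hp = Q_cond / W
COP_hp = 143.4 / 26.0
COP_hp = 5.515

5.515


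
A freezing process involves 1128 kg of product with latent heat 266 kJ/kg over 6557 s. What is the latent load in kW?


Q_lat = m * h_fg / t
Q_lat = 1128 * 266 / 6557
Q_lat = 45.76 kW

45.76


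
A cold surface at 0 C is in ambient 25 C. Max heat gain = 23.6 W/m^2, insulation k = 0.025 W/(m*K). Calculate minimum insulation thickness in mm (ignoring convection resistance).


dT = 25 - (0) = 25 K
thickness = k * dT / q_max * 1000
thickness = 0.025 * 25 / 23.6 * 1000
thickness = 26.5 mm

26.5
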